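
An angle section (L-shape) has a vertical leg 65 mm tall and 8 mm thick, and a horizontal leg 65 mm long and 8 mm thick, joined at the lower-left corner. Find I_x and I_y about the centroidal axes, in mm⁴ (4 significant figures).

Split into non-overlapping primitives; take the origin at the lower-left of the bounding box.
Vertical leg: 8 × 65, A = 520 mm², y = 32.5 mm, Ī = 183 083 mm⁴.
Horizontal leg (remainder): 57 × 8, A = 456 mm², y = 4 mm, Ī = 2 432 mm⁴.
Centroid: ȳ = ΣA·y / ΣA = 19.1844 mm.
Transfer each piece to the centroidal x-axis using Ī + A·d² with d = y − 19.1844:
  vertical leg: d = 13.3156 mm → contributes +275 282 mm⁴
  horizontal leg (remainder): d = -15.1844 mm → contributes +107 570 mm⁴
Total I = 382 852 mm⁴.
For the y-axis: x̄ = 19.1844 mm.
Repeating about the centroidal y-axis gives I_y = 382 852 mm⁴.

I_x ≈ 3.829 × 10⁵ mm⁴, I_y ≈ 3.829 × 10⁵ mm⁴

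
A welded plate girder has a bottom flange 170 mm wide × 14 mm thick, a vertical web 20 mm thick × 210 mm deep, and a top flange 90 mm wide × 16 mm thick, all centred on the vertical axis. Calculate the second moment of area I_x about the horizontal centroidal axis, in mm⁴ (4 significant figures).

I_x ≈ 6.240 × 10⁷ mm⁴

Treat the section as a set of non-overlapping primitives; coordinates are from the bounding-box lower-left.
Bottom plate: 170 × 14, A = 2 380 mm², y = 7 mm, Ī = 38873.3 mm⁴.
Web plate: 20 × 210, A = 4 200 mm², y = 119 mm, Ī = 15 435 000 mm⁴.
Top plate: 90 × 16, A = 1 440 mm², y = 232 mm, Ī = 30 720 mm⁴.
Centroid: ȳ = ΣA·y / ΣA = 106.052 mm.
Transfer each piece to the horizontal centroidal axis using Ī + A·d² with d = y − 106.052:
  bottom plate: d = -99.0524 mm → contributes +23 389 938 mm⁴
  web plate: d = 12.9476 mm → contributes +16 139 093 mm⁴
  top plate: d = 125.948 mm → contributes +22 873 160 mm⁴
Total I = 62 402 191 mm⁴.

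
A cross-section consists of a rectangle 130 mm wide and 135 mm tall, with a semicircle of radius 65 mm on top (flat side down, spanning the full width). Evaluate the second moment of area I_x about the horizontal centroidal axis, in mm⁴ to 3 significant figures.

Break the section into simple shapes (no overlaps), measuring from the bottom-left corner of the bounding box.
Rectangular body: 130 × 135, A = 17 550 mm², y = 67.5 mm, Ī = 26 654 063 mm⁴.
Semicircular cap: semicircle r = 65, A = 6636.6 mm², y = 162.59 mm, Ī = 1 959 230 mm⁴.
Centroid: ȳ = ΣA·y / ΣA = 93.591 mm.
Transfer each piece to the horizontal centroidal axis using Ī + A·d² with d = y − 93.591:
  rectangular body: d = -26.091 mm → contributes +38 601 125 mm⁴
  semicircular cap: d = 68.996 mm → contributes +33 552 287 mm⁴
Total I = 72 153 412 mm⁴.

I_x ≈ 7.22 × 10⁷ mm⁴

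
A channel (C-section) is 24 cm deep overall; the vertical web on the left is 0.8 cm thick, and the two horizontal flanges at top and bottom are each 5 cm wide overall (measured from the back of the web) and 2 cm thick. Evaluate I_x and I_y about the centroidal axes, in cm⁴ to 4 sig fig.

I_x ≈ 2960 cm⁴, I_y ≈ 81.72 cm⁴

Decompose the section into non-overlapping parts with the origin at the bottom-left of its bounding rectangle.
Web: 0.8 × 24, A = 19.2 cm², y = 12 cm, Ī = 921.6 cm⁴.
Top flange (beyond web): 4.2 × 2, A = 8.4 cm², y = 23 cm, Ī = 2.8 cm⁴.
Bottom flange (beyond web): 4.2 × 2, A = 8.4 cm², y = 1 cm, Ī = 2.8 cm⁴.
By symmetry the centroid is at mid-height, ȳ = 12 cm.
Transfer each piece to the centroidal x-axis using Ī + A·d² with d = y − 12:
  web: d = 0 cm → contributes +921.6 cm⁴
  top flange (beyond web): d = 11 cm → contributes +1019.2 cm⁴
  bottom flange (beyond web): d = -11 cm → contributes +1019.2 cm⁴
Total I = 2 960 cm⁴.
For the y-axis: x̄ = 1.56667 cm.
Repeating about the centroidal y-axis gives I_y = 81.72 cm⁴.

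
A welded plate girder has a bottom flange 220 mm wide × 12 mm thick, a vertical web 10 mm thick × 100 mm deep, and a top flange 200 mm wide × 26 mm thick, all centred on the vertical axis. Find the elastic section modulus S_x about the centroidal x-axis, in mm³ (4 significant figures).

Treat the section as a set of non-overlapping primitives; coordinates are from the bounding-box lower-left.
Bottom plate: 220 × 12, A = 2 640 mm², y = 6 mm, Ī = 31 680 mm⁴.
Web plate: 10 × 100, A = 1 000 mm², y = 62 mm, Ī = 833 333 mm⁴.
Top plate: 200 × 26, A = 5 200 mm², y = 125 mm, Ī = 292 933 mm⁴.
Centroid: ȳ = ΣA·y / ΣA = 82.3348 mm.
Transfer each piece to the centroidal x-axis using Ī + A·d² with d = y − 82.3348:
  bottom plate: d = -76.3348 mm → contributes +15 414 981 mm⁴
  web plate: d = -20.3348 mm → contributes +1 246 839 mm⁴
  top plate: d = 42.6652 mm → contributes +9 758 575 mm⁴
Total I = 26 420 396 mm⁴.
Extreme fibre distance c = 82.3348 mm; S = I/c = 320 890 mm³.

S_x ≈ 3.209 × 10⁵ mm³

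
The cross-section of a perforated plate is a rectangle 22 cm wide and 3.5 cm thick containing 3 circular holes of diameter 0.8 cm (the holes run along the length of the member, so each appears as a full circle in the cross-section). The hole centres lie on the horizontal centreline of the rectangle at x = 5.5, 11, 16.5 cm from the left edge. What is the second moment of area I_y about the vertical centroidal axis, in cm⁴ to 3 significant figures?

I_y ≈ 3080 cm⁴

Treat the section as a set of non-overlapping primitives; coordinates are from the bounding-box lower-left.
Plate: 22 × 3.5, A = 77 cm², x = 11 cm, Ī = 3105.7 cm⁴.
Hole 1 (subtracted): ⌀0.8, A = 0.50265 cm², x = 5.5 cm, Ī = 0.020106 cm⁴.
Hole 2 (subtracted): ⌀0.8, A = 0.50265 cm², x = 11 cm, Ī = 0.020106 cm⁴.
Hole 3 (subtracted): ⌀0.8, A = 0.50265 cm², x = 16.5 cm, Ī = 0.020106 cm⁴.
By symmetry the centroid is at mid-width, x̄ = 11 cm.
Transfer each piece to the vertical centroidal axis using Ī + A·d² with d = x − 11:
  plate: d = 0 cm → contributes +3105.7 cm⁴
  hole 1: d = -5.5 cm → contributes −15.225 cm⁴
  hole 2: d = 0 cm → contributes −0.020106 cm⁴
  hole 3: d = 5.5 cm → contributes −15.225 cm⁴
Total I = 3075.2 cm⁴.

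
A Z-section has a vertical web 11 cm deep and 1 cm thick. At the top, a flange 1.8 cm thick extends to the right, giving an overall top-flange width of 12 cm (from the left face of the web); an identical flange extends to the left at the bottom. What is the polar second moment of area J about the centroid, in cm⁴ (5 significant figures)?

Break the section into simple shapes (no overlaps), measuring from the bottom-left corner of the bounding box.
Web: 1 × 11, A = 11 cm², y = 5.5 cm, Ī = 110.9167 cm⁴.
Top flange (beyond web): 11 × 1.8, A = 19.8 cm², y = 10.1 cm, Ī = 5.346 cm⁴.
Bottom flange (beyond web): 11 × 1.8, A = 19.8 cm², y = 0.9 cm, Ī = 5.346 cm⁴.
Centroid: ȳ = ΣA·y / ΣA = 5.5 cm.
Transfer each piece to the centroidal x-axis using Ī + A·d² with d = y − 5.5:
  web: d = 0 cm → contributes +110.9167 cm⁴
  top flange (beyond web): d = 4.6 cm → contributes +424.314 cm⁴
  bottom flange (beyond web): d = -4.6 cm → contributes +424.314 cm⁴
Total I = 959.5447 cm⁴.
For the y-axis: x̄ = 11.5 cm.
Repeating about the centroidal y-axis gives I_y = 1825.817 cm⁴.
Polar second moment: J = I_x + I_y = 2785.361 cm⁴.

J ≈ 2785.4 cm⁴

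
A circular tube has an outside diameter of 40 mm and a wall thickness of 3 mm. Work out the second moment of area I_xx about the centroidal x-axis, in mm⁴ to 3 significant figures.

I_xx ≈ 6.01 × 10⁴ mm⁴

Decompose the section into non-overlapping parts with the origin at the bottom-left of its bounding rectangle.
Outer circle: ⌀40, A = 1256.6 mm², y = 20 mm, Ī = 125 664 mm⁴.
Bore (subtracted): ⌀34, A = 907.92 mm², y = 20 mm, Ī = 65 597 mm⁴.
By symmetry the centroid is at mid-height, ȳ = 20 mm.
All pieces are centred on the centroidal x-axis, so I = ΣĪ (holes subtracted) = 60 066 mm⁴.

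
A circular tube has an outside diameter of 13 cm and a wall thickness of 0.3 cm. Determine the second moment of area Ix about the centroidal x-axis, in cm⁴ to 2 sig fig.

Ix ≈ 240 cm⁴

Decompose the section into non-overlapping parts with the origin at the bottom-left of its bounding rectangle.
Outer circle: ⌀13, A = 132.7 cm², y = 6.5 cm, Ī = 1 402 cm⁴.
Bore (subtracted): ⌀12.4, A = 120.8 cm², y = 6.5 cm, Ī = 1 161 cm⁴.
By symmetry the centroid is at mid-height, ȳ = 6.5 cm.
All pieces are centred on the centroidal x-axis, so I = ΣĪ (holes subtracted) = 241.5 cm⁴.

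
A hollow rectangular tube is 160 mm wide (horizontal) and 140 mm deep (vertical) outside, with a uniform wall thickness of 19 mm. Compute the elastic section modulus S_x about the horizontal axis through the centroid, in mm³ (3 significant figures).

S_x ≈ 3.69 × 10⁵ mm³

Split into non-overlapping primitives; take the origin at the lower-left of the bounding box.
Outer rectangle: 160 × 140, A = 22 400 mm², y = 70 mm, Ī = 36 586 667 mm⁴.
Inner void (subtracted): 122 × 102, A = 12 444 mm², y = 70 mm, Ī = 10 788 948 mm⁴.
By symmetry the centroid is at mid-height, ȳ = 70 mm.
All pieces are centred on the horizontal axis through the centroid, so I = ΣĪ (holes subtracted) = 25 797 719 mm⁴.
Extreme fibre distance c = 70 mm; S = I/c = 368 539 mm³.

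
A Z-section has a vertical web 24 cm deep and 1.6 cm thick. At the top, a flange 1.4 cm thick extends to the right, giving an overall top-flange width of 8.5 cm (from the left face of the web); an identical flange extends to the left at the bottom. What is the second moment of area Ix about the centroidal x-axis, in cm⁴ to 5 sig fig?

Ix ≈ 4313.3 cm⁴

Break the section into simple shapes (no overlaps), measuring from the bottom-left corner of the bounding box.
Web: 1.6 × 24, A = 38.4 cm², y = 12 cm, Ī = 1843.2 cm⁴.
Top flange (beyond web): 6.9 × 1.4, A = 9.66 cm², y = 23.3 cm, Ī = 1.5778 cm⁴.
Bottom flange (beyond web): 6.9 × 1.4, A = 9.66 cm², y = 0.7 cm, Ī = 1.5778 cm⁴.
Centroid: ȳ = ΣA·y / ΣA = 12 cm.
Transfer each piece to the centroidal x-axis using Ī + A·d² with d = y − 12:
  web: d = 0 cm → contributes +1843.2 cm⁴
  top flange (beyond web): d = 11.3 cm → contributes +1235.063 cm⁴
  bottom flange (beyond web): d = -11.3 cm → contributes +1235.063 cm⁴
Total I = 4313.326 cm⁴.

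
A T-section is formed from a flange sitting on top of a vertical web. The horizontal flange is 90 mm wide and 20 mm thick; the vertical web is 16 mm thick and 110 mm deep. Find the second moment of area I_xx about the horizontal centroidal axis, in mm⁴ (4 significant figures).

I_xx ≈ 5.594 × 10⁶ mm⁴

Split into non-overlapping primitives; take the origin at the lower-left of the bounding box.
Flange: 90 × 20, A = 1 800 mm², y = 120 mm, Ī = 60 000 mm⁴.
Web: 16 × 110, A = 1 760 mm², y = 55 mm, Ī = 1 774 667 mm⁴.
Centroid: ȳ = ΣA·y / ΣA = 87.8652 mm.
Transfer each piece to the horizontal centroidal axis using Ī + A·d² with d = y − 87.8652:
  flange: d = 32.1348 mm → contributes +1 918 765 mm⁴
  web: d = -32.8652 mm → contributes +3 675 677 mm⁴
Total I = 5 594 442 mm⁴.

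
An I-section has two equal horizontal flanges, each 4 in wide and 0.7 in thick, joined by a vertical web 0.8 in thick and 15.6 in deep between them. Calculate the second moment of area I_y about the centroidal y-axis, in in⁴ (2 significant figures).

Treat the section as a set of non-overlapping primitives; coordinates are from the bounding-box lower-left.
Bottom flange: 4 × 0.7, A = 2.8 in², x = 2 in, Ī = 3.733 in⁴.
Web: 0.8 × 15.6, A = 12.48 in², x = 2 in, Ī = 0.6656 in⁴.
Top flange: 4 × 0.7, A = 2.8 in², x = 2 in, Ī = 3.733 in⁴.
By symmetry the centroid is at mid-width, x̄ = 2 in.
All pieces are centred on the centroidal y-axis, so I = ΣĪ = 8.132 in⁴.

I_y ≈ 8.1 in⁴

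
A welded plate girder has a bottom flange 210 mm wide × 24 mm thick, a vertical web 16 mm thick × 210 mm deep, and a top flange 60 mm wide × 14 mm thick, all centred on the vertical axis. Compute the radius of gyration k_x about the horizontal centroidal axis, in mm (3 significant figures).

k_x ≈ 84.2 mm

Split into non-overlapping primitives; take the origin at the lower-left of the bounding box.
Bottom plate: 210 × 24, A = 5 040 mm², y = 12 mm, Ī = 241 920 mm⁴.
Web plate: 16 × 210, A = 3 360 mm², y = 129 mm, Ī = 12 348 000 mm⁴.
Top plate: 60 × 14, A = 840 mm², y = 241 mm, Ī = 13 720 mm⁴.
Centroid: ȳ = ΣA·y / ΣA = 75.364 mm.
Transfer each piece to the horizontal centroidal axis using Ī + A·d² with d = y − 75.364:
  bottom plate: d = -63.364 mm → contributes +20 477 270 mm⁴
  web plate: d = 53.636 mm → contributes +22 014 248 mm⁴
  top plate: d = 165.64 mm → contributes +23 059 460 mm⁴
Total I = 65 550 978 mm⁴.
Radius of gyration: k = √(I/A) = √(65 550 978 / 9 240) = 84.227 mm.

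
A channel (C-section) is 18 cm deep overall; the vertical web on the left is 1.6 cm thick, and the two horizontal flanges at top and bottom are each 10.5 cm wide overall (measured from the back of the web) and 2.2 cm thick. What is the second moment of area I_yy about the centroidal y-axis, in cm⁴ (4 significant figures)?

I_yy ≈ 722.0 cm⁴

Treat the section as a set of non-overlapping primitives; coordinates are from the bounding-box lower-left.
Web: 1.6 × 18, A = 28.8 cm², x = 0.8 cm, Ī = 6.144 cm⁴.
Top flange (beyond web): 8.9 × 2.2, A = 19.58 cm², x = 6.05 cm, Ī = 129.244 cm⁴.
Bottom flange (beyond web): 8.9 × 2.2, A = 19.58 cm², x = 6.05 cm, Ī = 129.244 cm⁴.
Centroid: x̄ = ΣA·x / ΣA = 3.82516 cm.
Transfer each piece to the centroidal y-axis using Ī + A·d² with d = x − 3.82516:
  web: d = -3.02516 cm → contributes +269.71 cm⁴
  top flange (beyond web): d = 2.22484 cm → contributes +226.163 cm⁴
  bottom flange (beyond web): d = 2.22484 cm → contributes +226.163 cm⁴
Total I = 722.037 cm⁴.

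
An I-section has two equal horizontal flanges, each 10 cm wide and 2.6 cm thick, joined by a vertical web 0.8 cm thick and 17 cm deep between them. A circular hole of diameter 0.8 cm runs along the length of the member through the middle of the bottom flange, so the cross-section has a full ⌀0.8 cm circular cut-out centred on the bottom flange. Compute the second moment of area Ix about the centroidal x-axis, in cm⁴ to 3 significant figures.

Split into non-overlapping primitives; take the origin at the lower-left of the bounding box.
Bottom flange: 10 × 2.6, A = 26 cm², y = 1.3 cm, Ī = 14.647 cm⁴.
Web: 0.8 × 17, A = 13.6 cm², y = 11.1 cm, Ī = 327.53 cm⁴.
Top flange: 10 × 2.6, A = 26 cm², y = 20.9 cm, Ī = 14.647 cm⁴.
Hole (subtracted): ⌀0.8, A = 0.50265 cm², y = 1.3 cm, Ī = 0.020106 cm⁴.
Centroid: ȳ = ΣA·y / ΣA = 11.176 cm.
Transfer each piece to the centroidal x-axis using Ī + A·d² with d = y − 11.176:
  bottom flange: d = -9.8757 cm → contributes +2550.4 cm⁴
  web: d = -0.075672 cm → contributes +327.61 cm⁴
  top flange: d = 9.7243 cm → contributes +2473.3 cm⁴
  hole: d = -9.8757 cm → contributes −49.043 cm⁴
Total I = 5302.2 cm⁴.

Ix ≈ 5300 cm⁴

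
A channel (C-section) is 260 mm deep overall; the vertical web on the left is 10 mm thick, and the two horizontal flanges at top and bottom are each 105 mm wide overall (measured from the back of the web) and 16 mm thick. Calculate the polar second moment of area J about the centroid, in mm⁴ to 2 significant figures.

Split into non-overlapping primitives; take the origin at the lower-left of the bounding box.
Web: 10 × 260, A = 2 600 mm², y = 130 mm, Ī = 14 646 667 mm⁴.
Top flange (beyond web): 95 × 16, A = 1 520 mm², y = 252 mm, Ī = 32 427 mm⁴.
Bottom flange (beyond web): 95 × 16, A = 1 520 mm², y = 8 mm, Ī = 32 427 mm⁴.
By symmetry the centroid is at mid-height, ȳ = 130 mm.
Transfer each piece to the centroidal x-axis using Ī + A·d² with d = y − 130:
  web: d = 0 mm → contributes +14 646 667 mm⁴
  top flange (beyond web): d = 122 mm → contributes +22 656 107 mm⁴
  bottom flange (beyond web): d = -122 mm → contributes +22 656 107 mm⁴
Total I = 59 958 880 mm⁴.
For the y-axis: x̄ = 33.3 mm.
Repeating about the centroidal y-axis gives I_y = 6 170 660 mm⁴.
Polar second moment: J = I_x + I_y = 66 129 540 mm⁴.

J ≈ 6.6 × 10⁷ mm⁴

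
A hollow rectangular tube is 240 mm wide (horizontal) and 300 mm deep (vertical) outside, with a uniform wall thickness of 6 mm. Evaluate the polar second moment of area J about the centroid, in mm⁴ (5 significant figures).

J ≈ 1.4727 × 10⁸ mm⁴

Decompose the section into non-overlapping parts with the origin at the bottom-left of its bounding rectangle.
Outer rectangle: 240 × 300, A = 72 000 mm², y = 150 mm, Ī = 540 000 000 mm⁴.
Inner void (subtracted): 228 × 288, A = 65 664 mm², y = 150 mm, Ī = 453 869 568 mm⁴.
By symmetry the centroid is at mid-height, ȳ = 150 mm.
All pieces are centred on the centroidal x-axis, so I = ΣĪ (holes subtracted) = 86 130 432 mm⁴.
Repeating about the centroidal y-axis gives I_y = 61 143 552 mm⁴.
Polar second moment: J = I_x + I_y = 147 273 984 mm⁴.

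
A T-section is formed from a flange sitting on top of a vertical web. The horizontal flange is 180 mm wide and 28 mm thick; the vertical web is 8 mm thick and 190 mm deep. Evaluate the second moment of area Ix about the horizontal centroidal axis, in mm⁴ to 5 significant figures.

Ix ≈ 1.8777 × 10⁷ mm⁴

Break the section into simple shapes (no overlaps), measuring from the bottom-left corner of the bounding box.
Flange: 180 × 28, A = 5 040 mm², y = 204 mm, Ī = 329 280 mm⁴.
Web: 8 × 190, A = 1 520 mm², y = 95 mm, Ī = 4 572 667 mm⁴.
Centroid: ȳ = ΣA·y / ΣA = 178.7439 mm.
Transfer each piece to the horizontal centroidal axis using Ī + A·d² with d = y − 178.7439:
  flange: d = 25.2561 mm → contributes +3 544 147 mm⁴
  web: d = -83.7439 mm → contributes +15 232 489 mm⁴
Total I = 18 776 636 mm⁴.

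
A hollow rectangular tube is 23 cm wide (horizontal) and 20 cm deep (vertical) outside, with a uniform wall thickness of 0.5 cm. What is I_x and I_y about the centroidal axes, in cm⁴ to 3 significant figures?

I_x ≈ 2760 cm⁴, I_y ≈ 3420 cm⁴

Decompose the section into non-overlapping parts with the origin at the bottom-left of its bounding rectangle.
Outer rectangle: 23 × 20, A = 460 cm², y = 10 cm, Ī = 15 333 cm⁴.
Inner void (subtracted): 22 × 19, A = 418 cm², y = 10 cm, Ī = 12 575 cm⁴.
By symmetry the centroid is at mid-height, ȳ = 10 cm.
All pieces are centred on the centroidal x-axis, so I = ΣĪ (holes subtracted) = 2758.5 cm⁴.
Repeating about the centroidal y-axis gives I_y = 3 419 cm⁴.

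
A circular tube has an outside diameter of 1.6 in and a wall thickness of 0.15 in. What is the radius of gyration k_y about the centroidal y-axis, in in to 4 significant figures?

Split into non-overlapping primitives; take the origin at the lower-left of the bounding box.
Outer circle: ⌀1.6, A = 2.01062 in², x = 0.8 in, Ī = 0.321699 in⁴.
Bore (subtracted): ⌀1.3, A = 1.32732 in², x = 0.8 in, Ī = 0.140198 in⁴.
By symmetry the centroid is at mid-width, x̄ = 0.8 in.
All pieces are centred on the centroidal y-axis, so I = ΣĪ (holes subtracted) = 0.181501 in⁴.
Radius of gyration: k = √(I/A) = √(0.181501 / 0.683296) = 0.515388 in.

k_y ≈ 0.5154 in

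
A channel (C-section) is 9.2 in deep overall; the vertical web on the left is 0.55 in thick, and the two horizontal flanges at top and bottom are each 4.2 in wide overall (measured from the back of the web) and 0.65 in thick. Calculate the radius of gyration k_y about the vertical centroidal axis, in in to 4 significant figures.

Treat the section as a set of non-overlapping primitives; coordinates are from the bounding-box lower-left.
Web: 0.55 × 9.2, A = 5.06 in², x = 0.275 in, Ī = 0.127554 in⁴.
Top flange (beyond web): 3.65 × 0.65, A = 2.3725 in², x = 2.375 in, Ī = 2.63397 in⁴.
Bottom flange (beyond web): 3.65 × 0.65, A = 2.3725 in², x = 2.375 in, Ī = 2.63397 in⁴.
Centroid: x̄ = ΣA·x / ΣA = 1.29127 in.
Transfer each piece to the vertical centroidal axis using Ī + A·d² with d = x − 1.29127:
  web: d = -1.01627 in → contributes +5.35352 in⁴
  top flange (beyond web): d = 1.08373 in → contributes +5.42042 in⁴
  bottom flange (beyond web): d = 1.08373 in → contributes +5.42042 in⁴
Total I = 16.1943 in⁴.
Radius of gyration: k = √(I/A) = √(16.1943 / 9.805) = 1.28516 in.

k_y ≈ 1.285 in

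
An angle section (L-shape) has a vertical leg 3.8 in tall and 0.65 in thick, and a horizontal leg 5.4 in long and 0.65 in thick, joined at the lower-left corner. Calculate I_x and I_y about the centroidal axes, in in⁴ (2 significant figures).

I_x ≈ 6.5 in⁴, I_y ≈ 16 in⁴

Split into non-overlapping primitives; take the origin at the lower-left of the bounding box.
Vertical leg: 0.65 × 3.8, A = 2.47 in², y = 1.9 in, Ī = 2.972 in⁴.
Horizontal leg (remainder): 4.75 × 0.65, A = 3.088 in², y = 0.325 in, Ī = 0.1087 in⁴.
Centroid: ȳ = ΣA·y / ΣA = 1.025 in.
Transfer each piece to the centroidal x-axis using Ī + A·d² with d = y − 1.025:
  vertical leg: d = 0.875 in → contributes +4.863 in⁴
  horizontal leg (remainder): d = -0.7 in → contributes +1.622 in⁴
Total I = 6.485 in⁴.
For the y-axis: x̄ = 1.825 in.
Repeating about the centroidal y-axis gives I_y = 15.9 in⁴.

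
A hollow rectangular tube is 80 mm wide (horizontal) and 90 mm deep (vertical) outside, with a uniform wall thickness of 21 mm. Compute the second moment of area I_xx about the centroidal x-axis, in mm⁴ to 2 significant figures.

I_xx ≈ 4.5 × 10⁶ mm⁴

Break the section into simple shapes (no overlaps), measuring from the bottom-left corner of the bounding box.
Outer rectangle: 80 × 90, A = 7 200 mm², y = 45 mm, Ī = 4 860 000 mm⁴.
Inner void (subtracted): 38 × 48, A = 1 824 mm², y = 45 mm, Ī = 350 208 mm⁴.
By symmetry the centroid is at mid-height, ȳ = 45 mm.
All pieces are centred on the centroidal x-axis, so I = ΣĪ (holes subtracted) = 4 509 792 mm⁴.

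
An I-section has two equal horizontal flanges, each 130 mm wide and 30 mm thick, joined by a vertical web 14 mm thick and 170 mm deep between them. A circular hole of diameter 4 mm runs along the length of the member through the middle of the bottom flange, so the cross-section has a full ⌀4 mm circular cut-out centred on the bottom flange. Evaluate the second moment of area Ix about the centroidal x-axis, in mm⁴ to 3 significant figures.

Ix ≈ 8.42 × 10⁷ mm⁴

Break the section into simple shapes (no overlaps), measuring from the bottom-left corner of the bounding box.
Bottom flange: 130 × 30, A = 3 900 mm², y = 15 mm, Ī = 292 500 mm⁴.
Web: 14 × 170, A = 2 380 mm², y = 115 mm, Ī = 5 731 833 mm⁴.
Top flange: 130 × 30, A = 3 900 mm², y = 215 mm, Ī = 292 500 mm⁴.
Hole (subtracted): ⌀4, A = 12.566 mm², y = 15 mm, Ī = 12.566 mm⁴.
Centroid: ȳ = ΣA·y / ΣA = 115.12 mm.
Transfer each piece to the centroidal x-axis using Ī + A·d² with d = y − 115.12:
  bottom flange: d = -100.12 mm → contributes +39 388 963 mm⁴
  web: d = -0.12359 mm → contributes +5 731 870 mm⁴
  top flange: d = 99.876 mm → contributes +39 196 156 mm⁴
  hole: d = -100.12 mm → contributes −125 987 mm⁴
Total I = 84 191 002 mm⁴.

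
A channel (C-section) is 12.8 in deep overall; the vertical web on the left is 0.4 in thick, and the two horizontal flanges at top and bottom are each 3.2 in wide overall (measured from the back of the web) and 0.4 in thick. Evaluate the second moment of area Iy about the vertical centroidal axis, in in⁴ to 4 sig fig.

Treat the section as a set of non-overlapping primitives; coordinates are from the bounding-box lower-left.
Web: 0.4 × 12.8, A = 5.12 in², x = 0.2 in, Ī = 0.0682667 in⁴.
Top flange (beyond web): 2.8 × 0.4, A = 1.12 in², x = 1.8 in, Ī = 0.731733 in⁴.
Bottom flange (beyond web): 2.8 × 0.4, A = 1.12 in², x = 1.8 in, Ī = 0.731733 in⁴.
Centroid: x̄ = ΣA·x / ΣA = 0.686957 in.
Transfer each piece to the vertical centroidal axis using Ī + A·d² with d = x − 0.686957:
  web: d = -0.486957 in → contributes +1.28236 in⁴
  top flange (beyond web): d = 1.11304 in → contributes +2.11926 in⁴
  bottom flange (beyond web): d = 1.11304 in → contributes +2.11926 in⁴
Total I = 5.52088 in⁴.

Iy ≈ 5.521 in⁴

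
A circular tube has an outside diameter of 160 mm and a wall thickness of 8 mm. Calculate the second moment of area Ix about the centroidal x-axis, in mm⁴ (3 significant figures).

Ix ≈ 1.11 × 10⁷ mm⁴

Treat the section as a set of non-overlapping primitives; coordinates are from the bounding-box lower-left.
Outer circle: ⌀160, A = 20 106 mm², y = 80 mm, Ī = 32 169 909 mm⁴.
Bore (subtracted): ⌀144, A = 16 286 mm², y = 80 mm, Ī = 21 106 677 mm⁴.
By symmetry the centroid is at mid-height, ȳ = 80 mm.
All pieces are centred on the centroidal x-axis, so I = ΣĪ (holes subtracted) = 11 063 232 mm⁴.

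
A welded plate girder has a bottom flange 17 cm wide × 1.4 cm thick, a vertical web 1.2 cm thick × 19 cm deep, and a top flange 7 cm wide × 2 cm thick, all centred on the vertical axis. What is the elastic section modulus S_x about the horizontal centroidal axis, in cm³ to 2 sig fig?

Split into non-overlapping primitives; take the origin at the lower-left of the bounding box.
Bottom plate: 17 × 1.4, A = 23.8 cm², y = 0.7 cm, Ī = 3.887 cm⁴.
Web plate: 1.2 × 19, A = 22.8 cm², y = 10.9 cm, Ī = 685.9 cm⁴.
Top plate: 7 × 2, A = 14 cm², y = 21.4 cm, Ī = 4.667 cm⁴.
Centroid: ȳ = ΣA·y / ΣA = 9.32 cm.
Transfer each piece to the horizontal centroidal axis using Ī + A·d² with d = y − 9.32:
  bottom plate: d = -8.62 cm → contributes +1 772 cm⁴
  web plate: d = 1.58 cm → contributes +742.8 cm⁴
  top plate: d = 12.08 cm → contributes +2 048 cm⁴
Total I = 4 563 cm⁴.
Extreme fibre distance c = 13.08 cm; S = I/c = 348.8 cm³.

S_x ≈ 350 cm³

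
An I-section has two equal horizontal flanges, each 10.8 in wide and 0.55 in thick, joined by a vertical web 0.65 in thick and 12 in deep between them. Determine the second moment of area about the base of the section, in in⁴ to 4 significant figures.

I_base ≈ 1406 in⁴

Split into non-overlapping primitives; take the origin at the lower-left of the bounding box.
Bottom flange: 10.8 × 0.55, A = 5.94 in², y = 0.275 in, Ī = 0.149738 in⁴.
Web: 0.65 × 12, A = 7.8 in², y = 6.55 in, Ī = 93.6 in⁴.
Top flange: 10.8 × 0.55, A = 5.94 in², y = 12.825 in, Ī = 0.149738 in⁴.
Transfer each piece to the base of the section using Ī + A·d² with d = y − 0:
  bottom flange: d = 0.275 in → contributes +0.59895 in⁴
  web: d = 6.55 in → contributes +428.24 in⁴
  top flange: d = 12.825 in → contributes +977.165 in⁴
Total I = 1 406 in⁴.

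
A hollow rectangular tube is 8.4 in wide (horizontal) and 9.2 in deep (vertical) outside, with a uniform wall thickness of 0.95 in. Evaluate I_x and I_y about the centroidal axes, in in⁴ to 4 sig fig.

I_x ≈ 334.4 in⁴, I_y ≈ 287.3 in⁴

Decompose the section into non-overlapping parts with the origin at the bottom-left of its bounding rectangle.
Outer rectangle: 8.4 × 9.2, A = 77.28 in², y = 4.6 in, Ī = 545.082 in⁴.
Inner void (subtracted): 6.5 × 7.3, A = 47.45 in², y = 4.6 in, Ī = 210.718 in⁴.
By symmetry the centroid is at mid-height, ȳ = 4.6 in.
All pieces are centred on the centroidal x-axis, so I = ΣĪ (holes subtracted) = 334.364 in⁴.
Repeating about the centroidal y-axis gives I_y = 287.343 in⁴.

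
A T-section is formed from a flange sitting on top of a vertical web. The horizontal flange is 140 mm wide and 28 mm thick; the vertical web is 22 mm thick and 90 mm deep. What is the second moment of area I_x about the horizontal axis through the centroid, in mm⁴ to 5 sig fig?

I_x ≈ 6.1720 × 10⁶ mm⁴

Treat the section as a set of non-overlapping primitives; coordinates are from the bounding-box lower-left.
Flange: 140 × 28, A = 3 920 mm², y = 104 mm, Ī = 256106.7 mm⁴.
Web: 22 × 90, A = 1 980 mm², y = 45 mm, Ī = 1 336 500 mm⁴.
Centroid: ȳ = ΣA·y / ΣA = 84.2 mm.
Transfer each piece to the horizontal axis through the centroid using Ī + A·d² with d = y − 84.2:
  flange: d = 19.8 mm → contributes +1 792 903 mm⁴
  web: d = -39.2 mm → contributes +4 379 047 mm⁴
Total I = 6 171 951 mm⁴.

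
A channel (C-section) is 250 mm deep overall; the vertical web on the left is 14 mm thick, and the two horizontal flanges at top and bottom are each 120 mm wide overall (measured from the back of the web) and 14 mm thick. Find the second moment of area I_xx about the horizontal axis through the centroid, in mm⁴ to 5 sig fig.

Split into non-overlapping primitives; take the origin at the lower-left of the bounding box.
Web: 14 × 250, A = 3 500 mm², y = 125 mm, Ī = 18 229 167 mm⁴.
Top flange (beyond web): 106 × 14, A = 1 484 mm², y = 243 mm, Ī = 24238.67 mm⁴.
Bottom flange (beyond web): 106 × 14, A = 1 484 mm², y = 7 mm, Ī = 24238.67 mm⁴.
By symmetry the centroid is at mid-height, ȳ = 125 mm.
Transfer each piece to the horizontal axis through the centroid using Ī + A·d² with d = y − 125:
  web: d = 0 mm → contributes +18 229 167 mm⁴
  top flange (beyond web): d = 118 mm → contributes +20 687 455 mm⁴
  bottom flange (beyond web): d = -118 mm → contributes +20 687 455 mm⁴
Total I = 59 604 076 mm⁴.

I_xx ≈ 5.9604 × 10⁷ mm⁴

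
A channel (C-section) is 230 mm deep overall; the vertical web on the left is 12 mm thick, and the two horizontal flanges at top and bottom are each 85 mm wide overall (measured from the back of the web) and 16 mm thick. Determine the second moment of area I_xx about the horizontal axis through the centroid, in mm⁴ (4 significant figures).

Decompose the section into non-overlapping parts with the origin at the bottom-left of its bounding rectangle.
Web: 12 × 230, A = 2 760 mm², y = 115 mm, Ī = 12 167 000 mm⁴.
Top flange (beyond web): 73 × 16, A = 1 168 mm², y = 222 mm, Ī = 24917.3 mm⁴.
Bottom flange (beyond web): 73 × 16, A = 1 168 mm², y = 8 mm, Ī = 24917.3 mm⁴.
By symmetry the centroid is at mid-height, ȳ = 115 mm.
Transfer each piece to the horizontal axis through the centroid using Ī + A·d² with d = y − 115:
  web: d = 0 mm → contributes +12 167 000 mm⁴
  top flange (beyond web): d = 107 mm → contributes +13 397 349 mm⁴
  bottom flange (beyond web): d = -107 mm → contributes +13 397 349 mm⁴
Total I = 38 961 699 mm⁴.

I_xx ≈ 3.896 × 10⁷ mm⁴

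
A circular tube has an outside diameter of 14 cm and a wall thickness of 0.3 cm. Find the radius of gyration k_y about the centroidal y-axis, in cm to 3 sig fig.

Treat the section as a set of non-overlapping primitives; coordinates are from the bounding-box lower-left.
Outer circle: ⌀14, A = 153.94 cm², x = 7 cm, Ī = 1885.7 cm⁴.
Bore (subtracted): ⌀13.4, A = 141.03 cm², x = 7 cm, Ī = 1582.7 cm⁴.
By symmetry the centroid is at mid-width, x̄ = 7 cm.
All pieces are centred on the centroidal y-axis, so I = ΣĪ (holes subtracted) = 303.08 cm⁴.
Radius of gyration: k = √(I/A) = √(303.08 / 12.912) = 4.8448 cm.

k_y ≈ 4.84 cm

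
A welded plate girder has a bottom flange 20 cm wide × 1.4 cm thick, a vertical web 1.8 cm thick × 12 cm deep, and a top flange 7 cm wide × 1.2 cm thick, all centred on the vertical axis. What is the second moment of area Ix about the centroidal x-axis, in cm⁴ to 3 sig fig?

Treat the section as a set of non-overlapping primitives; coordinates are from the bounding-box lower-left.
Bottom plate: 20 × 1.4, A = 28 cm², y = 0.7 cm, Ī = 4.5733 cm⁴.
Web plate: 1.8 × 12, A = 21.6 cm², y = 7.4 cm, Ī = 259.2 cm⁴.
Top plate: 7 × 1.2, A = 8.4 cm², y = 14 cm, Ī = 1.008 cm⁴.
Centroid: ȳ = ΣA·y / ΣA = 5.1214 cm.
Transfer each piece to the centroidal x-axis using Ī + A·d² with d = y − 5.1214:
  bottom plate: d = -4.4214 cm → contributes +551.93 cm⁴
  web plate: d = 2.2786 cm → contributes +371.35 cm⁴
  top plate: d = 8.8786 cm → contributes +663.18 cm⁴
Total I = 1586.5 cm⁴.

Ix ≈ 1590 cm⁴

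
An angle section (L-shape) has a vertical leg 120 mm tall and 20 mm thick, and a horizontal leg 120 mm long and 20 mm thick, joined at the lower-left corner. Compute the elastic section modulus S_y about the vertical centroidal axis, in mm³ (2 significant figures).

S_y ≈ 6.9 × 10⁴ mm³

Split into non-overlapping primitives; take the origin at the lower-left of the bounding box.
Vertical leg: 20 × 120, A = 2 400 mm², x = 10 mm, Ī = 80 000 mm⁴.
Horizontal leg (remainder): 100 × 20, A = 2 000 mm², x = 70 mm, Ī = 1 666 667 mm⁴.
Centroid: x̄ = ΣA·x / ΣA = 37.27 mm.
Transfer each piece to the vertical centroidal axis using Ī + A·d² with d = x − 37.27:
  vertical leg: d = -27.27 mm → contributes +1 865 124 mm⁴
  horizontal leg (remainder): d = 32.73 mm → contributes +3 808 815 mm⁴
Total I = 5 673 939 mm⁴.
Extreme fibre distance c = 82.73 mm; S = I/c = 68 586 mm³.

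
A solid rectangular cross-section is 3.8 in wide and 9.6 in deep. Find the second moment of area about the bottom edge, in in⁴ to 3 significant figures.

The section: 3.8 × 9.6, A = 36.48 in², y = 4.8 in, Ī = 280.17 in⁴.
Transfer it to a horizontal axis along the bottom face using Ī + A·d² with d = y − 0:
  the section: d = 4.8 in → contributes +1120.7 in⁴
Total I = 1120.7 in⁴.

I_base ≈ 1120 in⁴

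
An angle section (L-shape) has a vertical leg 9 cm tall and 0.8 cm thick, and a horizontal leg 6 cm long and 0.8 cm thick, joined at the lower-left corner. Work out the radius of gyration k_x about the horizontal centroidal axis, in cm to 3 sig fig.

Break the section into simple shapes (no overlaps), measuring from the bottom-left corner of the bounding box.
Vertical leg: 0.8 × 9, A = 7.2 cm², y = 4.5 cm, Ī = 48.6 cm⁴.
Horizontal leg (remainder): 5.2 × 0.8, A = 4.16 cm², y = 0.4 cm, Ī = 0.22187 cm⁴.
Centroid: ȳ = ΣA·y / ΣA = 2.9986 cm.
Transfer each piece to the horizontal centroidal axis using Ī + A·d² with d = y − 2.9986:
  vertical leg: d = 1.5014 cm → contributes +64.83 cm⁴
  horizontal leg (remainder): d = -2.5986 cm → contributes +28.313 cm⁴
Total I = 93.143 cm⁴.
Radius of gyration: k = √(I/A) = √(93.143 / 11.36) = 2.8634 cm.

k_x ≈ 2.86 cm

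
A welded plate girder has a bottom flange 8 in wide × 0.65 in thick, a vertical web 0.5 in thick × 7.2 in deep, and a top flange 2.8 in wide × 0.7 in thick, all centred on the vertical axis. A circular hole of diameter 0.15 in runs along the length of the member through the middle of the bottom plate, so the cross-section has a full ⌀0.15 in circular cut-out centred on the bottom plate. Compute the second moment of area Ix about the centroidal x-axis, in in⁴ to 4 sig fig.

Ix ≈ 111.5 in⁴

Break the section into simple shapes (no overlaps), measuring from the bottom-left corner of the bounding box.
Bottom plate: 8 × 0.65, A = 5.2 in², y = 0.325 in, Ī = 0.183083 in⁴.
Web plate: 0.5 × 7.2, A = 3.6 in², y = 4.25 in, Ī = 15.552 in⁴.
Top plate: 2.8 × 0.7, A = 1.96 in², y = 8.2 in, Ī = 0.0800333 in⁴.
Hole (subtracted): ⌀0.15, A = 0.0176715 in², y = 0.325 in, Ī = 0.0000248505 in⁴.
Centroid: ȳ = ΣA·y / ΣA = 3.0772 in.
Transfer each piece to the centroidal x-axis using Ī + A·d² with d = y − 3.0772:
  bottom plate: d = -2.7522 in → contributes +39.5709 in⁴
  web plate: d = 1.1728 in → contributes +20.5037 in⁴
  top plate: d = 5.1228 in → contributes +51.5165 in⁴
  hole: d = -2.7522 in → contributes −0.133879 in⁴
Total I = 111.457 in⁴.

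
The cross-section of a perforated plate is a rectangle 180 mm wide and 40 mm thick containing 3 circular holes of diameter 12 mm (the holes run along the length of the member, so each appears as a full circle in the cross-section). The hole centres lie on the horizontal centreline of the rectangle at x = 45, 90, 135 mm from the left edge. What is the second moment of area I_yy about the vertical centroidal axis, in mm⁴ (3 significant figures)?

I_yy ≈ 1.90 × 10⁷ mm⁴

Decompose the section into non-overlapping parts with the origin at the bottom-left of its bounding rectangle.
Plate: 180 × 40, A = 7 200 mm², x = 90 mm, Ī = 19 440 000 mm⁴.
Hole 1 (subtracted): ⌀12, A = 113.1 mm², x = 45 mm, Ī = 1017.9 mm⁴.
Hole 2 (subtracted): ⌀12, A = 113.1 mm², x = 90 mm, Ī = 1017.9 mm⁴.
Hole 3 (subtracted): ⌀12, A = 113.1 mm², x = 135 mm, Ī = 1017.9 mm⁴.
By symmetry the centroid is at mid-width, x̄ = 90 mm.
Transfer each piece to the vertical centroidal axis using Ī + A·d² with d = x − 90:
  plate: d = 0 mm → contributes +19 440 000 mm⁴
  hole 1: d = -45 mm → contributes −230 040 mm⁴
  hole 2: d = 0 mm → contributes −1017.9 mm⁴
  hole 3: d = 45 mm → contributes −230 040 mm⁴
Total I = 18 978 902 mm⁴.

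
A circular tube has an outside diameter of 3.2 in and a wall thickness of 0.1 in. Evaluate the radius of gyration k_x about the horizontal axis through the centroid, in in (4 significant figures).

k_x ≈ 1.097 in

Treat the section as a set of non-overlapping primitives; coordinates are from the bounding-box lower-left.
Outer circle: ⌀3.2, A = 8.04248 in², y = 1.6 in, Ī = 5.14719 in⁴.
Bore (subtracted): ⌀3, A = 7.06858 in², y = 1.6 in, Ī = 3.97608 in⁴.
By symmetry the centroid is at mid-height, ȳ = 1.6 in.
All pieces are centred on the horizontal axis through the centroid, so I = ΣĪ (holes subtracted) = 1.17111 in⁴.
Radius of gyration: k = √(I/A) = √(1.17111 / 0.973894) = 1.09659 in.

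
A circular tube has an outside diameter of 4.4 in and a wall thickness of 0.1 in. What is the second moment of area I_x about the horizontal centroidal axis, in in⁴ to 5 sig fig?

I_x ≈ 3.1239 in⁴

Treat the section as a set of non-overlapping primitives; coordinates are from the bounding-box lower-left.
Outer circle: ⌀4.4, A = 15.20531 in², y = 2.2 in, Ī = 18.39842 in⁴.
Bore (subtracted): ⌀4.2, A = 13.85442 in², y = 2.2 in, Ī = 15.2745 in⁴.
By symmetry the centroid is at mid-height, ȳ = 2.2 in.
All pieces are centred on the horizontal centroidal axis, so I = ΣĪ (holes subtracted) = 3.123921 in⁴.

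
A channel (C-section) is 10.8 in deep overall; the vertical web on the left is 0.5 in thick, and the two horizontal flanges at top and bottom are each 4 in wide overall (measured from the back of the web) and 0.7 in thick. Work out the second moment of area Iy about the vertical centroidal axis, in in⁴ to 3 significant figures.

Iy ≈ 15.4 in⁴

Break the section into simple shapes (no overlaps), measuring from the bottom-left corner of the bounding box.
Web: 0.5 × 10.8, A = 5.4 in², x = 0.25 in, Ī = 0.1125 in⁴.
Top flange (beyond web): 3.5 × 0.7, A = 2.45 in², x = 2.25 in, Ī = 2.501 in⁴.
Bottom flange (beyond web): 3.5 × 0.7, A = 2.45 in², x = 2.25 in, Ī = 2.501 in⁴.
Centroid: x̄ = ΣA·x / ΣA = 1.2015 in.
Transfer each piece to the vertical centroidal axis using Ī + A·d² with d = x − 1.2015:
  web: d = -0.95146 in → contributes +5.001 in⁴
  top flange (beyond web): d = 1.0485 in → contributes +5.1947 in⁴
  bottom flange (beyond web): d = 1.0485 in → contributes +5.1947 in⁴
Total I = 15.39 in⁴.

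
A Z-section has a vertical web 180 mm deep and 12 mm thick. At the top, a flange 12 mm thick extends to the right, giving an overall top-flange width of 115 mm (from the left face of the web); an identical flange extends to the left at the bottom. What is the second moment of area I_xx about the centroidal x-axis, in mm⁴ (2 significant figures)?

I_xx ≈ 2.3 × 10⁷ mm⁴

Treat the section as a set of non-overlapping primitives; coordinates are from the bounding-box lower-left.
Web: 12 × 180, A = 2 160 mm², y = 90 mm, Ī = 5 832 000 mm⁴.
Top flange (beyond web): 103 × 12, A = 1 236 mm², y = 174 mm, Ī = 14 832 mm⁴.
Bottom flange (beyond web): 103 × 12, A = 1 236 mm², y = 6 mm, Ī = 14 832 mm⁴.
Centroid: ȳ = ΣA·y / ΣA = 90 mm.
Transfer each piece to the centroidal x-axis using Ī + A·d² with d = y − 90:
  web: d = 0 mm → contributes +5 832 000 mm⁴
  top flange (beyond web): d = 84 mm → contributes +8 736 048 mm⁴
  bottom flange (beyond web): d = -84 mm → contributes +8 736 048 mm⁴
Total I = 23 304 096 mm⁴.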